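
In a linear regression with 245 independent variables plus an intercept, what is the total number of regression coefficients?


Total coefficients = number of predictors + 1 (for the intercept).
= 245 + 1 = 246.

246


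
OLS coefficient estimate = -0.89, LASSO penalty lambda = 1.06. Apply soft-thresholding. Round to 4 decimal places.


Check: |-0.89| = 0.89 vs lambda = 1.06.
Since |beta| <= lambda, the coefficient is set to 0.
Soft-thresholded coefficient = 0.0000.

0.0000


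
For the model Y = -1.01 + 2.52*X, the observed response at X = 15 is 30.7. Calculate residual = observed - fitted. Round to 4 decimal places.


Fitted value at X = 15 is yhat = -1.01 + 2.52*15 = 36.7900.
Residual = 30.7 - 36.7900 = -6.0900.

-6.0900


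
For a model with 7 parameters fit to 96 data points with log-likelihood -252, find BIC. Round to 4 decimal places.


Compute k*ln(n) = 7*ln(96) = 7*4.564348 = 31.950436.
Then -2*loglik = 504.
BIC = 31.950436 + 504 = 535.950436, which rounds to 535.9504.

535.9504


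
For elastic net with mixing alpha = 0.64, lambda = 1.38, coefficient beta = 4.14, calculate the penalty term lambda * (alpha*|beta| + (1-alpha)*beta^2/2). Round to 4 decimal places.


alpha * |beta| = 0.64 * 4.14 = 2.6496.
(1-alpha) * beta^2/2 = 0.36 * 17.1396/2 = 3.0851.
Total = 1.38 * (2.6496 + 3.0851) = 7.9139.

7.9139


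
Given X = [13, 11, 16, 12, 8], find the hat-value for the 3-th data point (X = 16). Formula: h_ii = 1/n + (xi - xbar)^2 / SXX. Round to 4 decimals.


Compute xbar = 12.0000 with n = 5 observations.
SXX = 34.0000.
Leverage = 1/5 + (16 - 12.0000)^2/34.0000 = 0.6706.

0.6706


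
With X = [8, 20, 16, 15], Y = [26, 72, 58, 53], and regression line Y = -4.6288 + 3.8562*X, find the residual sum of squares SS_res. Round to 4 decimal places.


Compute predicted values, then residuals = yi - yhat_i.
Residuals: [-0.2208, -0.4952, 0.9296, -0.2142].
SSres = sum(residual^2) = 1.2040.

1.2040


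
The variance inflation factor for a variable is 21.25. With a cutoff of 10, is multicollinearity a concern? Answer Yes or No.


Check: VIF = 21.25 vs threshold = 10.
Since 21.25 >= 10, the answer is Yes.

Yes


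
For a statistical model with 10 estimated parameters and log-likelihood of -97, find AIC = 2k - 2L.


AIC = 2k - 2*loglik = 2(10) - 2(-97).
= 20 + 194 = 214.

214


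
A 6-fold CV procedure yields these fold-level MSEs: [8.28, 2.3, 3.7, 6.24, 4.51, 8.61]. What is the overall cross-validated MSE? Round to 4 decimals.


Sum of fold MSEs = 33.6400.
Average = 33.6400 / 6 = 5.6067.

5.6067


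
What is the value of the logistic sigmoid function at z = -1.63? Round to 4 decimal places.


Compute exp(1.6300) = 5.1039.
Sigmoid = 1 / (1 + 5.1039) = 1 / 6.1039 = 0.1638.

0.1638


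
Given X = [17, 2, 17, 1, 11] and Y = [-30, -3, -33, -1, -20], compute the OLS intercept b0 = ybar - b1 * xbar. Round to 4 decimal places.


The slope is b1 = -1.9030.
Sample means are xbar = 9.6000 and ybar = -17.4000.
Intercept: b0 = -17.4000 - (-1.9030)(9.6000) = 0.8684.

0.8684


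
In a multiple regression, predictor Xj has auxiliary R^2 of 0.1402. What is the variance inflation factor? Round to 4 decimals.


Using VIF = 1/(1 - R^2_j):
1 - 0.1402 = 0.8598.
VIF = 1.1631.

1.1631


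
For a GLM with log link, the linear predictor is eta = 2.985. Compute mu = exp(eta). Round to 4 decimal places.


The inverse log link gives:
mu = exp(2.985) = 19.7865.

19.7865


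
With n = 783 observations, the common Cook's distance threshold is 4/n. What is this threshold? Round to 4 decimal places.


Cook's distance cutoff = 4/n = 4/783.
= 0.0051.

0.0051


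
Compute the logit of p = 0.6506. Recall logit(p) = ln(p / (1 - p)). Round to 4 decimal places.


Compute the odds: 0.6506/0.3494 = 1.8620.
Take the natural log: ln(1.8620) = 0.6217.

0.6217


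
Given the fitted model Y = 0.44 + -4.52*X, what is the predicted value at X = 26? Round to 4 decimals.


Predicted value:
Y = 0.44 + (-4.52)(26) = 0.44 + -117.5200 = -117.0800.

-117.0800


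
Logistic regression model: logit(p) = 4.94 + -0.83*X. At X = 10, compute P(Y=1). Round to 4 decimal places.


Compute z = 4.94 + (-0.83)(10) = -3.3600.
exp(-z) = 28.7892.
P = 1/(1 + 28.7892) = 0.0336.

0.0336


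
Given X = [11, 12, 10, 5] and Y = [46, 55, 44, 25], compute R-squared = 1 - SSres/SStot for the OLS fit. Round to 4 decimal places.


After computing the OLS fit (b0=4.5000, b1=4.0000):
SSres = 13.0000, SStot = 477.0000.
R^2 = 1 - 13.0000/477.0000 = 0.9727.

0.9727


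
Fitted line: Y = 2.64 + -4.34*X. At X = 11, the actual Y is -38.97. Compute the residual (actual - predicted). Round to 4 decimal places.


Fitted value at X = 11 is yhat = 2.64 + -4.34*11 = -45.1000.
Residual = -38.97 - -45.1000 = 6.1300.

6.1300


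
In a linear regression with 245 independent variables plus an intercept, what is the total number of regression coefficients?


Each predictor gets one coefficient, plus one intercept.
Total parameters = 245 + 1 = 246.

246


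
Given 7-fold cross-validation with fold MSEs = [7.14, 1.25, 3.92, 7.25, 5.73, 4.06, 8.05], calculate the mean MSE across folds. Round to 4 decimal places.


Add all fold MSEs: 37.4000.
Divide by k = 7: 37.4000/7 = 5.3429.

5.3429


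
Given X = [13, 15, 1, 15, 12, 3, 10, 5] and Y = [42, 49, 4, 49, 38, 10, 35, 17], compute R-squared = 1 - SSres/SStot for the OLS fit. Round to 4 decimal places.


The fitted line is Y = 0.8653 + 3.2037*X.
SSres = 6.6370, SStot = 2198.0000.
R^2 = 1 - SSres/SStot = 0.9970.

0.9970


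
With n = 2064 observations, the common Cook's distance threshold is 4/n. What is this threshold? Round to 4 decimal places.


Cook's distance cutoff = 4/n = 4/2064.
= 0.0019.

0.0019


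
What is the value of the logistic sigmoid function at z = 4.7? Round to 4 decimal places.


exp(-4.7000) = 0.0091.
1 + exp(-z) = 1.0091.
sigmoid = 1/1.0091 = 0.9910.

0.9910


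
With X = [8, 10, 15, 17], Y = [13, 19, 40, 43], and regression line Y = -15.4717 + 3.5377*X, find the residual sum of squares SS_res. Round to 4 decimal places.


Predicted values from Y = -15.4717 + 3.5377*X.
Residuals: [0.1701, -0.9053, 2.4062, -1.6692].
SSres = 9.4245.

9.4245


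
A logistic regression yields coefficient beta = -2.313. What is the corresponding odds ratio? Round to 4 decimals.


The odds ratio is computed as:
OR = e^(-2.313) = 0.0990.

0.0990


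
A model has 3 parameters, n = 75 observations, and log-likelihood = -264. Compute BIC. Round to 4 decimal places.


k * ln(n) = 3 * ln(75) = 3 * 4.317488 = 12.952464.
-2 * loglik = -2 * (-264) = 528.
BIC = 12.952464 + 528 = 540.952464, which rounds to 540.9525.

540.9525


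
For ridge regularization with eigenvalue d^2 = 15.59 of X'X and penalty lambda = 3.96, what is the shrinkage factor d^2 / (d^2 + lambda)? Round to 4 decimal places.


d^2 + lambda = 15.59 + 3.96 = 19.5500.
Shrinkage factor = 15.59/19.5500 = 0.7974.

0.7974


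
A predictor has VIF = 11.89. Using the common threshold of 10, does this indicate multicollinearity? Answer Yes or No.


Compare VIF = 11.89 to the threshold of 10.
11.89 >= 10, so the answer is Yes.

Yes


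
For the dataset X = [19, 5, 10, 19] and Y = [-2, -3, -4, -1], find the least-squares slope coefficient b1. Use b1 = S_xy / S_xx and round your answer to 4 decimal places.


First compute the means: xbar = 13.2500, ybar = -2.5000.
Then S_xx = sum((xi - xbar)^2) = 144.7500.
S_xy = sum((xi - xbar)(yi - ybar)) = 20.5000.
b1 = S_xy / S_xx = 20.5000 / 144.7500 = 0.1416.

0.1416


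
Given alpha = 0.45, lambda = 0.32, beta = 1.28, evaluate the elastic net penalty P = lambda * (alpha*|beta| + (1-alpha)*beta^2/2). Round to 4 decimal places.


L1 component = 0.45 * |1.28| = 0.5760.
L2 component = 0.55 * 1.28^2 / 2 = 0.4506.
Penalty = 0.32 * (0.5760 + 0.4506) = 0.32 * 1.0266 = 0.3285.

0.3285


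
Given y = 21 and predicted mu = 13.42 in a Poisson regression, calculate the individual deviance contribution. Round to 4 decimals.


First: ln(21/13.42) = 0.447776.
Then: 21 * 0.447776 = 9.403296.
y - mu = 21 - 13.42 = 7.58.
D = 2(9.403296 - 7.58) = 3.646592, which rounds to 3.6466.

3.6466


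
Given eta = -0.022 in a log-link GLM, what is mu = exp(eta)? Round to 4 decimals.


Apply the inverse link:
mu = e^-0.022 = 0.9782.

0.9782


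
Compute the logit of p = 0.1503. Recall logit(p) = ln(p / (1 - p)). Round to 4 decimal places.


The odds are p/(1-p) = 0.1503 / 0.8497 = 0.1769.
logit(p) = ln(0.1769) = -1.7323.

-1.7323


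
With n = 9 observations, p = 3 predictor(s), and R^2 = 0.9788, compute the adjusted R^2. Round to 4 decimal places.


Adjusted R^2 = 1 - (1 - R^2) * (n-1)/(n-p-1).
(1 - R^2) = 0.0212.
(n-1)/(n-p-1) = 8/5.
(1 - R^2) * (n-1) = 0.0212 * 8 = 0.1696.
Divide by (n-p-1): 0.1696 / 5 = 0.0339.
Adj R^2 = 1 - 0.0339 = 0.9661.

0.9661


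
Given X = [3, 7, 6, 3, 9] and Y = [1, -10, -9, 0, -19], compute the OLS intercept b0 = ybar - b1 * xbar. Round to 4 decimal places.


The slope is b1 = -3.1176.
Sample means are xbar = 5.6000 and ybar = -7.4000.
Intercept: b0 = -7.4000 - (-3.1176)(5.6000) = 10.0588.

10.0588


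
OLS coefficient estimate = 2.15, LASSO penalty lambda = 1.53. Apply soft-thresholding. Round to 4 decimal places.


|beta_OLS| = 2.15.
lambda = 1.53.
Since |beta| > lambda, coefficient = sign(beta)*(|beta| - lambda) = 0.6200.
Result = 0.6200.

0.6200


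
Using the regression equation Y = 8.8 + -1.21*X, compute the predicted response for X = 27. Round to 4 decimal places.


Predicted value:
Y = 8.8 + (-1.21)(27) = 8.8 + -32.6700 = -23.8700.

-23.8700


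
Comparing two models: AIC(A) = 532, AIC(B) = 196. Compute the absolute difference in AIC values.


Absolute difference = |532 - 196| = 336.
The model with lower AIC (B) is preferred.

336


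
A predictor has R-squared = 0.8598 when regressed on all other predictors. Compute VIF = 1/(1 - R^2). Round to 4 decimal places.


Using VIF = 1/(1 - R^2_j):
1 - 0.8598 = 0.1402.
VIF = 7.1327.

7.1327


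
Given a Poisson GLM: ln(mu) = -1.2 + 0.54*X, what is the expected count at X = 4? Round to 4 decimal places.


Linear predictor: eta = -1.2 + (0.54)(4) = 0.9600.
Expected count: mu = exp(0.9600) = 2.6117.

2.6117


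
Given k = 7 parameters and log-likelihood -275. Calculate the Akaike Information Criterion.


AIC = 2*7 - 2*(-275).
= 14 + 550 = 564.

564


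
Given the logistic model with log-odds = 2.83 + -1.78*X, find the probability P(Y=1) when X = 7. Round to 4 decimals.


z = 2.83 + -1.78 * 7 = -9.6300.
Sigmoid: P = 1 / (1 + exp(9.6300)) = 0.0001.

0.0001


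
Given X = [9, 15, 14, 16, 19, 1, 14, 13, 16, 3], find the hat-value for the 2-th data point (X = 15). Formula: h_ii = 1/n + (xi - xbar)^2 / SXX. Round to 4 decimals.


n = 10, xbar = 12.0000.
SXX = sum((xi - xbar)^2) = 310.0000.
h = 1/10 + (15 - 12.0000)^2 / 310.0000 = 0.1290.

0.1290


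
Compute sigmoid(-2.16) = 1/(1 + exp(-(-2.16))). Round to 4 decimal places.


First, exp(2.1600) = 8.6711.
Then sigma(z) = 1/(1 + 8.6711) = 0.1034.

0.1034


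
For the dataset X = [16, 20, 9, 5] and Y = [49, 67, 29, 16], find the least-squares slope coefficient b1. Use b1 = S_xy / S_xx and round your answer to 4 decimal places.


The sample means are xbar = 12.5000 and ybar = 40.2500.
Compute S_xx = 137.0000 and S_xy = 452.5000.
Slope b1 = S_xy / S_xx = 452.5000 / 137.0000 = 3.3029.

3.3029


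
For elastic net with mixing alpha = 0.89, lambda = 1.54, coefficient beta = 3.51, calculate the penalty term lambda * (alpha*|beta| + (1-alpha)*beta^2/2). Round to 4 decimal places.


alpha * |beta| = 0.89 * 3.51 = 3.1239.
(1-alpha) * beta^2/2 = 0.11 * 12.3201/2 = 0.6776.
Total = 1.54 * (3.1239 + 0.6776) = 5.8543.

5.8543


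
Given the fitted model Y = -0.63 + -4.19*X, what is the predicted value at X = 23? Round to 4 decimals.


Substitute X = 23 into the equation:
Y = -0.63 + -4.19 * 23 = -0.63 + -96.3700 = -97.0000.

-97.0000


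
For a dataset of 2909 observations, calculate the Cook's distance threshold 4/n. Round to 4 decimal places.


Using the rule of thumb:
Threshold = 4 / 2909 = 0.0014.

0.0014


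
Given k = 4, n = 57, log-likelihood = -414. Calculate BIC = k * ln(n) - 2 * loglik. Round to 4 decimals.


ln(57) = 4.043051.
k * ln(n) = 4 * 4.043051 = 16.172204.
-2L = 828.
BIC = 16.172204 + 828 = 844.172204, which rounds to 844.1722.

844.1722


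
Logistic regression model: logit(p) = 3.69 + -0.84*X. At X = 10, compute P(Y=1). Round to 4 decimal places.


Compute z = 3.69 + (-0.84)(10) = -4.7100.
exp(-z) = 111.0522.
P = 1/(1 + 111.0522) = 0.0089.

0.0089


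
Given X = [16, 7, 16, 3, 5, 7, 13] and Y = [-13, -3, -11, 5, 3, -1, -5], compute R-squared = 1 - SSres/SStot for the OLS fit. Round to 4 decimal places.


The fitted line is Y = 8.0067 + -1.2097*X.
SSres = 18.4526, SStot = 269.7143.
R^2 = 1 - SSres/SStot = 0.9316.

0.9316


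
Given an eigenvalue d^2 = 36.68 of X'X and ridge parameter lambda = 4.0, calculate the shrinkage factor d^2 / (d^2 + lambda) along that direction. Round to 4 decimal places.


Denominator = d^2 + lambda = 36.68 + 4.0 = 40.6800.
Shrinkage = 36.68 / 40.6800 = 0.9017.

0.9017


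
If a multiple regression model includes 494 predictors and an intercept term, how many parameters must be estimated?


Each predictor gets one coefficient, plus one intercept.
Total parameters = 494 + 1 = 495.

495


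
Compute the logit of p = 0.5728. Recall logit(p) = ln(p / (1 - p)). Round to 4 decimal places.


Compute the odds: 0.5728/0.4272 = 1.3408.
Take the natural log: ln(1.3408) = 0.2933.

0.2933


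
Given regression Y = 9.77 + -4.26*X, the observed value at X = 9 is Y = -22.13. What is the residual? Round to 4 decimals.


Compute yhat = 9.77 + (-4.26)(9) = -28.5700.
Residual = actual - predicted = -22.13 - -28.5700 = 6.4400.

6.4400


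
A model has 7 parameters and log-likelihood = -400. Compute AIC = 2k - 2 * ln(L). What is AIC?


AIC = 2k - 2*loglik = 2(7) - 2(-400).
= 14 + 800 = 814.

814


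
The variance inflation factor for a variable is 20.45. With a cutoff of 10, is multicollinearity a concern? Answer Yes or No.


Compare VIF = 20.45 to the threshold of 10.
20.45 >= 10, so the answer is Yes.

Yes


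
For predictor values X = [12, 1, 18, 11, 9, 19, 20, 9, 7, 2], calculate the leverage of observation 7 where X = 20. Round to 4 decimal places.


Mean of X: xbar = 10.8000.
SXX = 399.6000.
For X = 20: h = 1/10 + (20 - 10.8000)^2/399.6000 = 0.3118.

0.3118


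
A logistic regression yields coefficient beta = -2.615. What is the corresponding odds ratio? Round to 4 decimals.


exp(-2.615) = 0.0732.
So the odds ratio is 0.0732.

0.0732


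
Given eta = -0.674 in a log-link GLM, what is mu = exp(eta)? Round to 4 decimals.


The inverse log link gives:
mu = exp(-0.674) = 0.5097.

0.5097


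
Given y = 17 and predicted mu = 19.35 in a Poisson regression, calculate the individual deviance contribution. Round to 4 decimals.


First: ln(17/19.35) = -0.129479.
Then: 17 * -0.129479 = -2.201143.
y - mu = 17 - 19.35 = -2.35.
D = 2(-2.201143 - -2.35) = 0.297714, which rounds to 0.2977.

0.2977


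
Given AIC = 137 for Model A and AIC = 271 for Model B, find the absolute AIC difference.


|AIC_A - AIC_B| = |137 - 271| = 134.
Model A is preferred (lower AIC).

134


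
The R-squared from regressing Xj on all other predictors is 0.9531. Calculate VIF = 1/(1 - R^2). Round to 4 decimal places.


VIF = 1 / (1 - 0.9531).
= 1 / 0.0469 = 21.3220.

21.3220


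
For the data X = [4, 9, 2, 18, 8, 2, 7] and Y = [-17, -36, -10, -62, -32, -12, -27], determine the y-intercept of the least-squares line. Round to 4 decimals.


First find the slope: b1 = -3.2295.
Means: xbar = 7.1429, ybar = -28.0000.
b0 = ybar - b1 * xbar = -28.0000 - -3.2295 * 7.1429 = -4.9320.

-4.9320


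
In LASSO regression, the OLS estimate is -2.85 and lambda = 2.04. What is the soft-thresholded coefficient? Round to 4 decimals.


|beta_OLS| = 2.85.
lambda = 2.04.
Since |beta| > lambda, coefficient = sign(beta)*(|beta| - lambda) = -0.8100.
Result = -0.8100.

-0.8100


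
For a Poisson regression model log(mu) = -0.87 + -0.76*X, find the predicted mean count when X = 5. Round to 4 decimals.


Compute eta = -0.87 + -0.76 * 5 = -4.6700.
Apply inverse link: mu = e^-4.6700 = 0.0094.

0.0094


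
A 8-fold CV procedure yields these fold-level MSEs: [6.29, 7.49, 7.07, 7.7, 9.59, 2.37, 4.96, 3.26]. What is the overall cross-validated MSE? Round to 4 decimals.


Add all fold MSEs: 48.7300.
Divide by k = 8: 48.7300/8 = 6.0913.

6.0913


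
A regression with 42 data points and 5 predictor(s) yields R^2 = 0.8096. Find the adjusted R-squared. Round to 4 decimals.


Plug in: Adj R^2 = 1 - (1 - 0.8096) * 41/36.
= 1 - 0.1904 * 41/36
= 1 - 7.8064 / 36
= 1 - 0.2168 = 0.7832.

0.7832


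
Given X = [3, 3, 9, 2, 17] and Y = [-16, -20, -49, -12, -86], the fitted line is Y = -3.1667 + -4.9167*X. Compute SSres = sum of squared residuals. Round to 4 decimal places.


For each point, residual = actual - predicted.
Residuals: [1.9168, -2.0832, -1.5830, 1.0001, 0.7506].
Sum of squared residuals = 12.0833.

12.0833


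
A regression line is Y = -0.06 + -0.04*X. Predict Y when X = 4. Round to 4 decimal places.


Substitute X = 4 into the equation:
Y = -0.06 + -0.04 * 4 = -0.06 + -0.1600 = -0.2200.

-0.2200


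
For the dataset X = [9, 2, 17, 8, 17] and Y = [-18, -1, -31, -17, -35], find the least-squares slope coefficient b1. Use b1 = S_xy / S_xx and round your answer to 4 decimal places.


Calculate xbar = 10.6000, ybar = -20.4000.
S_xx = 165.2000, S_xy = -340.8000.
Using b1 = S_xy / S_xx = -340.8000 / 165.2000, we get b1 = -2.0630.

-2.0630


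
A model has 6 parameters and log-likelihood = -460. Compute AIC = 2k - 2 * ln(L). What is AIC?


Compute:
2k = 2*6 = 12.
-2*loglik = -2*(-460) = 920.
AIC = 12 + 920 = 932.

932


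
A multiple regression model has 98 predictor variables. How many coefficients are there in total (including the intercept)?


Including the intercept, the model has 98 predictor coefficients + 1 intercept.
Total = 99.

99


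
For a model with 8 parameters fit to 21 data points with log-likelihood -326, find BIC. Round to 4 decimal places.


k * ln(n) = 8 * ln(21) = 8 * 3.044522 = 24.356176.
-2 * loglik = -2 * (-326) = 652.
BIC = 24.356176 + 652 = 676.356176, which rounds to 676.3562.

676.3562


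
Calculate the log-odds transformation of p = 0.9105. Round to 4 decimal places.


1 - p = 0.0895.
p/(1-p) = 10.1732.
logit = ln(10.1732) = 2.3198.

2.3198


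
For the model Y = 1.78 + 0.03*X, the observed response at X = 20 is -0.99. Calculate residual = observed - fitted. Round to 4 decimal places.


Fitted value at X = 20 is yhat = 1.78 + 0.03*20 = 2.3800.
Residual = -0.99 - 2.3800 = -3.3700.

-3.3700


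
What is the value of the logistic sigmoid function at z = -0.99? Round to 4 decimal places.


exp(0.9900) = 2.6912.
1 + exp(-z) = 3.6912.
sigmoid = 1/3.6912 = 0.2709.

0.2709


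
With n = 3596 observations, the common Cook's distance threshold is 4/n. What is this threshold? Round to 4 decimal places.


Cook's distance cutoff = 4/n = 4/3596.
= 0.0011.

0.0011


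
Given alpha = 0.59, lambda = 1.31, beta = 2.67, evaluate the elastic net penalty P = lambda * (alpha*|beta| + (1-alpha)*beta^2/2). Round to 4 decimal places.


alpha * |beta| = 0.59 * 2.67 = 1.5753.
(1-alpha) * beta^2/2 = 0.41 * 7.1289/2 = 1.4614.
Total = 1.31 * (1.5753 + 1.4614) = 3.9781.

3.9781


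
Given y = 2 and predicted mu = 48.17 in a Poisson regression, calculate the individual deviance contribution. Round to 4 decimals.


y/mu = 2/48.17 = 0.041520 (approx.), and ln(2/48.17) = -3.181589.
y * ln(y/mu) = 2 * -3.181589 = -6.363178.
y - mu = -46.17.
D = 2 * (-6.363178 - -46.17) = 79.613644, which rounds to 79.6136.

79.6136


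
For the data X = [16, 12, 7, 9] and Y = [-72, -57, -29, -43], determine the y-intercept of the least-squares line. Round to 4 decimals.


Compute b1 = -4.6739 from the OLS formula.
With xbar = 11.0000 and ybar = -50.2500, the intercept is:
b0 = -50.2500 - -4.6739 * 11.0000 = 1.1630.

1.1630


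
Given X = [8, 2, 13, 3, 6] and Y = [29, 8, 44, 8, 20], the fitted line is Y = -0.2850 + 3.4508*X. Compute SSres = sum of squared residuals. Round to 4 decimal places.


Compute predicted values, then residuals = yi - yhat_i.
Residuals: [1.6786, 1.3834, -0.5754, -2.0674, -0.4198].
SSres = sum(residual^2) = 9.5130.

9.5130


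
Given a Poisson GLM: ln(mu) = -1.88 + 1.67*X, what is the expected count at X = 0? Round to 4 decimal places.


eta = -1.88 + 1.67 * 0 = -1.8800.
mu = exp(-1.8800) = 0.1526.

0.1526


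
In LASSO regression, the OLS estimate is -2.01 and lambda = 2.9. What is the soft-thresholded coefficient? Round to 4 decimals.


Absolute value: |-2.01| = 2.01.
Compare to lambda = 2.9.
Since |beta| <= lambda, the coefficient is set to 0.

0.0000


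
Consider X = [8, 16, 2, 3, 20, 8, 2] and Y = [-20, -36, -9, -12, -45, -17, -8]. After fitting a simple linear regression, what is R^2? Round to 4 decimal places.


Fit the OLS line: b0 = -4.2658, b1 = -1.9854.
SSres = 14.7926.
SStot = 1212.0000.
R^2 = 1 - 14.7926/1212.0000 = 0.9878.

0.9878


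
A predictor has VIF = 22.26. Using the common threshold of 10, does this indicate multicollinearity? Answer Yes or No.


Check: VIF = 22.26 vs threshold = 10.
Since 22.26 >= 10, the answer is Yes.

Yes


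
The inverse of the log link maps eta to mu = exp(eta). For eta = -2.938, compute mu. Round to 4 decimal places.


Apply the inverse link:
mu = e^-2.938 = 0.0530.

0.0530


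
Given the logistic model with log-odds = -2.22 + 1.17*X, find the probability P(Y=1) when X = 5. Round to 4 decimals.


Linear predictor: z = -2.22 + 1.17 * 5 = 3.6300.
P = 1/(1 + exp(-3.6300)) = 1/(1 + 0.0265) = 0.9742.

0.9742


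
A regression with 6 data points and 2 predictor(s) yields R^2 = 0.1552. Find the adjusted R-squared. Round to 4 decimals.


Adjusted R^2 = 1 - (1 - R^2) * (n-1)/(n-p-1).
(1 - R^2) = 0.8448.
(n-1)/(n-p-1) = 5/3.
(1 - R^2) * (n-1) = 0.8448 * 5 = 4.2240.
Divide by (n-p-1): 4.2240 / 3 = 1.4080.
Adj R^2 = 1 - 1.4080 = -0.4080.

-0.4080


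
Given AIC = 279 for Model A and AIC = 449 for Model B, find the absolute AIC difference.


Absolute difference = |279 - 449| = 170.
The model with lower AIC (A) is preferred.

170


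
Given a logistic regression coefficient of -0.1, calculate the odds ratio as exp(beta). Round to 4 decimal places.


The odds ratio is computed as:
OR = e^(-0.1) = 0.9048.

0.9048


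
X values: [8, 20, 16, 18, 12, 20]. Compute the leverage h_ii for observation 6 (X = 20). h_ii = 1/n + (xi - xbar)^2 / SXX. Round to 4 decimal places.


n = 6, xbar = 15.6667.
SXX = sum((xi - xbar)^2) = 115.3333.
h = 1/6 + (20 - 15.6667)^2 / 115.3333 = 0.3295.

0.3295


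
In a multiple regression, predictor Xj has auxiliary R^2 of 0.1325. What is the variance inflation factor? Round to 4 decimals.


Denominator: 1 - 0.1325 = 0.8675.
VIF = 1 / 0.8675 = 1.1527.

1.1527


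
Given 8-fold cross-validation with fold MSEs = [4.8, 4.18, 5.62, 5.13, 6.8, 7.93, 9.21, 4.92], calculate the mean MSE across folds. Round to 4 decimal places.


Sum of fold MSEs = 48.5900.
Average = 48.5900 / 8 = 6.0738.

6.0738


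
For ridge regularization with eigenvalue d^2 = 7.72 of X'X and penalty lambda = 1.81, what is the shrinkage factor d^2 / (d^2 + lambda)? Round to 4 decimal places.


Compute the denominator: 7.72 + 1.81 = 9.5300.
Shrinkage factor = 7.72 / 9.5300 = 0.8101.

0.8101


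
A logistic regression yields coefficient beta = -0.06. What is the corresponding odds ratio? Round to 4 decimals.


exp(-0.06) = 0.9418.
So the odds ratio is 0.9418.

0.9418


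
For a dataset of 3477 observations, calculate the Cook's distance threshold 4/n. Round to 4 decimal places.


Cook's distance cutoff = 4/n = 4/3477.
= 0.0012.

0.0012


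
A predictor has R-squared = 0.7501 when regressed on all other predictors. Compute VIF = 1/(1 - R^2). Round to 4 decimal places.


Using VIF = 1/(1 - R^2_j):
1 - 0.7501 = 0.2499.
VIF = 4.0016.

4.0016


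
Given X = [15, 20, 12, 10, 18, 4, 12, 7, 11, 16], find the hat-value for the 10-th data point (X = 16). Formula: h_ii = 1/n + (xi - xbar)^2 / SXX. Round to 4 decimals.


Compute xbar = 12.5000 with n = 10 observations.
SXX = 216.5000.
Leverage = 1/10 + (16 - 12.5000)^2/216.5000 = 0.1566.

0.1566


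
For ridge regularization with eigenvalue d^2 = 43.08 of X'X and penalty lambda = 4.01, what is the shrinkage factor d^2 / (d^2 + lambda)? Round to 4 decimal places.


Compute the denominator: 43.08 + 4.01 = 47.0900.
Shrinkage factor = 43.08 / 47.0900 = 0.9148.

0.9148


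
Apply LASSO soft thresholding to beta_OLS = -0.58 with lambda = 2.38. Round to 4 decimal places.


|beta_OLS| = 0.58.
lambda = 2.38.
Since |beta| <= lambda, the coefficient is set to 0.
Result = 0.0000.

0.0000


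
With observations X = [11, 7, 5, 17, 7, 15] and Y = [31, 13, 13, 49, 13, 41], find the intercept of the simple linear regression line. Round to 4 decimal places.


First find the slope: b1 = 3.2614.
Means: xbar = 10.3333, ybar = 26.6667.
b0 = ybar - b1 * xbar = 26.6667 - 3.2614 * 10.3333 = -7.0341.

-7.0341


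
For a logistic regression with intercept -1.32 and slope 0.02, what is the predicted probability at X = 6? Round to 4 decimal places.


Linear predictor: z = -1.32 + 0.02 * 6 = -1.2000.
P = 1/(1 + exp(1.2000)) = 1/(1 + 3.3201) = 0.2315.

0.2315


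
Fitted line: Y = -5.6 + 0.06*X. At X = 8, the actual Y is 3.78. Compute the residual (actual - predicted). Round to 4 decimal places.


Fitted value at X = 8 is yhat = -5.6 + 0.06*8 = -5.1200.
Residual = 3.78 - -5.1200 = 8.9000.

8.9000


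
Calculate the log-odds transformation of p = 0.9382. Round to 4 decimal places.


1 - p = 0.0618.
p/(1-p) = 15.1812.
logit = ln(15.1812) = 2.7201.

2.7201


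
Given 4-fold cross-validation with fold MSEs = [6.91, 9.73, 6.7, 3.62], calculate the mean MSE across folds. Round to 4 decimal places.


Add all fold MSEs: 26.9600.
Divide by k = 4: 26.9600/4 = 6.7400.

6.7400


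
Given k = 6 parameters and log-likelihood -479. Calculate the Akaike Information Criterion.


Compute:
2k = 2*6 = 12.
-2*loglik = -2*(-479) = 958.
AIC = 12 + 958 = 970.

970


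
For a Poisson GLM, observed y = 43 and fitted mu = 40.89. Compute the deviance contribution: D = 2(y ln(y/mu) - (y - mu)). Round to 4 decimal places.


Compute y*ln(y/mu) = 43*ln(43/40.89) = 43*0.050315 = 2.163545.
y - mu = 2.11.
D = 2*(2.163545 - (2.11)) = 0.107090, which rounds to 0.1071.

0.1071


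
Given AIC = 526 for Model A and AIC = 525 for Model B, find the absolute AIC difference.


Compute |526 - 525| = 1.
Model B has the smaller AIC.

1


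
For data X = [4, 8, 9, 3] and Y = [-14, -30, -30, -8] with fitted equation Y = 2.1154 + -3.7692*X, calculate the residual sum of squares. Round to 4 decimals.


Compute predicted values, then residuals = yi - yhat_i.
Residuals: [-1.0386, -1.9618, 1.8074, 1.1922].
SSres = sum(residual^2) = 9.6154.

9.6154


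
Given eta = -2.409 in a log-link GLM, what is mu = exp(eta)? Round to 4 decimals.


mu = exp(eta) = exp(-2.409).
= 0.0899.

0.0899


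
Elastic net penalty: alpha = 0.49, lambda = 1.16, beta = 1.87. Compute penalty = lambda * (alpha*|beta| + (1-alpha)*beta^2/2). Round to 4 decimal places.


L1 component = 0.49 * |1.87| = 0.9163.
L2 component = 0.51 * 1.87^2 / 2 = 0.8917.
Penalty = 1.16 * (0.9163 + 0.8917) = 1.16 * 1.8080 = 2.0973.

2.0973


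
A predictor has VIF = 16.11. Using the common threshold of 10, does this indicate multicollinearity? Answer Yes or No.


Compare VIF = 16.11 to the threshold of 10.
16.11 >= 10, so the answer is Yes.

Yes


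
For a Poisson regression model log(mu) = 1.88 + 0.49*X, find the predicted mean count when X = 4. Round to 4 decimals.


Linear predictor: eta = 1.88 + (0.49)(4) = 3.8400.
Expected count: mu = exp(3.8400) = 46.5255.

46.5255


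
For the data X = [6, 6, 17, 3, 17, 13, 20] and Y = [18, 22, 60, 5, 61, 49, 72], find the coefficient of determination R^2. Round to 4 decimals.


After computing the OLS fit (b0=-3.9861, b1=3.8403):
SSres = 28.0347, SStot = 3972.0000.
R^2 = 1 - 28.0347/3972.0000 = 0.9929.

0.9929


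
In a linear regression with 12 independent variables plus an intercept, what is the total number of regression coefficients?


Each predictor gets one coefficient, plus one intercept.
Total parameters = 12 + 1 = 13.

13


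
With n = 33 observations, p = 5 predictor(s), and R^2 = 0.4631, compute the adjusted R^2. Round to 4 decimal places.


Adjusted R^2 = 1 - (1 - R^2) * (n-1)/(n-p-1).
(1 - R^2) = 0.5369.
(n-1)/(n-p-1) = 32/27.
(1 - R^2) * (n-1) = 0.5369 * 32 = 17.1808.
Divide by (n-p-1): 17.1808 / 27 = 0.6363.
Adj R^2 = 1 - 0.6363 = 0.3637.

0.3637


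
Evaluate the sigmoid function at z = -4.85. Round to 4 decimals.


exp(4.8500) = 127.7404.
1 + exp(-z) = 128.7404.
sigmoid = 1/128.7404 = 0.0078.

0.0078


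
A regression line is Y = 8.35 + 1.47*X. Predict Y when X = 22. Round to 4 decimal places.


Predicted value:
Y = 8.35 + (1.47)(22) = 8.35 + 32.3400 = 40.6900.

40.6900


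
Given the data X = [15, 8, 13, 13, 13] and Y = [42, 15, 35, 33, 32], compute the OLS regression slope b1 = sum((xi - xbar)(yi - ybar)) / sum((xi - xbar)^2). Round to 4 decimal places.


First compute the means: xbar = 12.4000, ybar = 31.4000.
Then S_xx = sum((xi - xbar)^2) = 27.2000.
S_xy = sum((xi - xbar)(yi - ybar)) = 103.2000.
b1 = S_xy / S_xx = 103.2000 / 27.2000 = 3.7941.

3.7941


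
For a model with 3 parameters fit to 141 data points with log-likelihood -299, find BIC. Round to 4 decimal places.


k * ln(n) = 3 * ln(141) = 3 * 4.948760 = 14.846280.
-2 * loglik = -2 * (-299) = 598.
BIC = 14.846280 + 598 = 612.846280, which rounds to 612.8463.

612.8463


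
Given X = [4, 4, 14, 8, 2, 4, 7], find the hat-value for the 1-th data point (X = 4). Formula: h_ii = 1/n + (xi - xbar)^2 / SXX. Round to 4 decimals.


n = 7, xbar = 6.1429.
SXX = sum((xi - xbar)^2) = 96.8571.
h = 1/7 + (4 - 6.1429)^2 / 96.8571 = 0.1903.

0.1903


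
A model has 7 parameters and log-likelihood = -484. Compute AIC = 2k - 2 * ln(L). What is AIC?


AIC = 2*7 - 2*(-484).
= 14 + 968 = 982.

982


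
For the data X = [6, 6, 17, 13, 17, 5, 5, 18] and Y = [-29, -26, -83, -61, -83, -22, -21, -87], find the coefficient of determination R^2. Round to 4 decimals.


After computing the OLS fit (b0=3.3651, b1=-5.0451):
SSres = 8.3737, SStot = 6292.0000.
R^2 = 1 - 8.3737/6292.0000 = 0.9987.

0.9987


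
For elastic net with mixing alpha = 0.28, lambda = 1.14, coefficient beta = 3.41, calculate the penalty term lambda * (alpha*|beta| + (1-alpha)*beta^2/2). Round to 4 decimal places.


L1 component = 0.28 * |3.41| = 0.9548.
L2 component = 0.72 * 3.41^2 / 2 = 4.1861.
Penalty = 1.14 * (0.9548 + 4.1861) = 1.14 * 5.1409 = 5.8606.

5.8606


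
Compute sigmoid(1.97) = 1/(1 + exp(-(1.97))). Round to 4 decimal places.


Compute exp(-1.9700) = 0.1395.
Sigmoid = 1 / (1 + 0.1395) = 1 / 1.1395 = 0.8776.

0.8776


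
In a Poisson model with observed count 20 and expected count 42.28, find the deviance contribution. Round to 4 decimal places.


Compute y*ln(y/mu) = 20*ln(20/42.28) = 20*-0.748582 = -14.971640.
y - mu = -22.28.
D = 2*(-14.971640 - (-22.28)) = 14.616720, which rounds to 14.6167.

14.6167


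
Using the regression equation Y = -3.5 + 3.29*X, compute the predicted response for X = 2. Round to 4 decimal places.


Substitute X = 2 into the equation:
Y = -3.5 + 3.29 * 2 = -3.5 + 6.5800 = 3.0800.

3.0800


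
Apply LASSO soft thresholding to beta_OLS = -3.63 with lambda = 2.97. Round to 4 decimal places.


|beta_OLS| = 3.63.
lambda = 2.97.
Since |beta| > lambda, coefficient = sign(beta)*(|beta| - lambda) = -0.6600.
Result = -0.6600.

-0.6600


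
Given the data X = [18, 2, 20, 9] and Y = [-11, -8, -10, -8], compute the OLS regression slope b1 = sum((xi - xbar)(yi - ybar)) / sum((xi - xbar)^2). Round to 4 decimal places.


First compute the means: xbar = 12.2500, ybar = -9.2500.
Then S_xx = sum((xi - xbar)^2) = 208.7500.
S_xy = sum((xi - xbar)(yi - ybar)) = -32.7500.
b1 = S_xy / S_xx = -32.7500 / 208.7500 = -0.1569.

-0.1569


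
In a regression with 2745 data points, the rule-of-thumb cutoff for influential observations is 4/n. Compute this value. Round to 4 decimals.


Using the rule of thumb:
Threshold = 4 / 2745 = 0.0015.

0.0015


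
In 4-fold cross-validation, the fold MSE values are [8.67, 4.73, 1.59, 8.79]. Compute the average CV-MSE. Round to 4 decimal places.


Add all fold MSEs: 23.7800.
Divide by k = 4: 23.7800/4 = 5.9450.

5.9450


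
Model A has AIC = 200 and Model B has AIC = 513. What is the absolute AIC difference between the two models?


Absolute difference = |200 - 513| = 313.
The model with lower AIC (A) is preferred.

313


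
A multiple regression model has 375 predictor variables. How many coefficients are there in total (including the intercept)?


Each predictor gets one coefficient, plus one intercept.
Total parameters = 375 + 1 = 376.

376


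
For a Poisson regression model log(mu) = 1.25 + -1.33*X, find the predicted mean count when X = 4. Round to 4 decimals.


Compute eta = 1.25 + -1.33 * 4 = -4.0700.
Apply inverse link: mu = e^-4.0700 = 0.0171.

0.0171


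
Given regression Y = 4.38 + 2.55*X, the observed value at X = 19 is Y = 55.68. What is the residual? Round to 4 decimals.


Compute yhat = 4.38 + (2.55)(19) = 52.8300.
Residual = actual - predicted = 55.68 - 52.8300 = 2.8500.

2.8500


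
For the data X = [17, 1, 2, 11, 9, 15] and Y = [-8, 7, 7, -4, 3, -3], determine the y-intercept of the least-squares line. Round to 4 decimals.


The slope is b1 = -0.9008.
Sample means are xbar = 9.1667 and ybar = 0.3333.
Intercept: b0 = 0.3333 - (-0.9008)(9.1667) = 8.5911.

8.5911


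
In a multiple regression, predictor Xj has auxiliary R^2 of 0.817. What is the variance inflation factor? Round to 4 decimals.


Using VIF = 1/(1 - R^2_j):
1 - 0.817 = 0.183.
VIF = 5.4645.

5.4645


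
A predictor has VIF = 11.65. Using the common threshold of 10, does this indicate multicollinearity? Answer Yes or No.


Check: VIF = 11.65 vs threshold = 10.
Since 11.65 >= 10, the answer is Yes.

Yes


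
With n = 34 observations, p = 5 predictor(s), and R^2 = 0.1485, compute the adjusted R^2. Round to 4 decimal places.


Using the formula:
(1 - 0.1485) = 0.8515.
Multiply by 33/28: 0.8515 * 33 = 28.0995, then 28.0995 / 28 = 1.0036.
Adj R^2 = 1 - 1.0036 = -0.0036.

-0.0036


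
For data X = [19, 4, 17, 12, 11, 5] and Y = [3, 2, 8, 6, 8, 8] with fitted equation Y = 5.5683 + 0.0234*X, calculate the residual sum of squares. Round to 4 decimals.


Compute predicted values, then residuals = yi - yhat_i.
Residuals: [-3.0129, -3.6619, 2.0339, 0.1509, 2.1743, 2.3147].
SSres = sum(residual^2) = 36.7320.

36.7320


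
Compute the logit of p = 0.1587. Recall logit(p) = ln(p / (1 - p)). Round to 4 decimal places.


1 - p = 0.8413.
p/(1-p) = 0.1886.
logit = ln(0.1886) = -1.6679.

-1.6679


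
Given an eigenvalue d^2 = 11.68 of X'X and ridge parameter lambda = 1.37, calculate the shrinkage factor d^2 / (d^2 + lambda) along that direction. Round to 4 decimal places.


d^2 + lambda = 11.68 + 1.37 = 13.0500.
Shrinkage factor = 11.68/13.0500 = 0.8950.

0.8950


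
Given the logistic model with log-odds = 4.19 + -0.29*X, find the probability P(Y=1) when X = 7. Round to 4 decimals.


Compute z = 4.19 + (-0.29)(7) = 2.1600.
exp(-z) = 0.1153.
P = 1/(1 + 0.1153) = 0.8966.

0.8966


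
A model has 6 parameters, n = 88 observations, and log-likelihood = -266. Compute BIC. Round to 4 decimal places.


Compute k*ln(n) = 6*ln(88) = 6*4.477337 = 26.864022.
Then -2*loglik = 532.
BIC = 26.864022 + 532 = 558.864022, which rounds to 558.8640.

558.8640


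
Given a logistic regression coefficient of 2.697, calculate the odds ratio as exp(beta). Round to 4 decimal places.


The odds ratio is computed as:
OR = e^(2.697) = 14.8352.

14.8352


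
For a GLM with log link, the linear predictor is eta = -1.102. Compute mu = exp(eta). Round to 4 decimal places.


Apply the inverse link:
mu = e^-1.102 = 0.3322.

0.3322


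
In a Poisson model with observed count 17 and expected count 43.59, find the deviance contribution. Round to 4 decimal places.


y/mu = 17/43.59 = 0.389998 (approx.), and ln(17/43.59) = -0.941614.
y * ln(y/mu) = 17 * -0.941614 = -16.007438.
y - mu = -26.59.
D = 2 * (-16.007438 - -26.59) = 21.165124, which rounds to 21.1651.

21.1651


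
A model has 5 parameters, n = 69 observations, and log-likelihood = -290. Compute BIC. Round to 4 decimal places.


Compute k*ln(n) = 5*ln(69) = 5*4.234107 = 21.170535.
Then -2*loglik = 580.
BIC = 21.170535 + 580 = 601.170535, which rounds to 601.1705.

601.1705


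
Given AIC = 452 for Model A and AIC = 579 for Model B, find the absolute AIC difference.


|AIC_A - AIC_B| = |452 - 579| = 127.
Model A is preferred (lower AIC).

127


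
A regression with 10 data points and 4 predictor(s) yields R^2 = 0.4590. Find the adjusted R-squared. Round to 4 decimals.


Using the formula:
(1 - 0.4590) = 0.5410.
Multiply by 9/5: 0.5410 * 9 = 4.8690, then 4.8690 / 5 = 0.9738.
Adj R^2 = 1 - 0.9738 = 0.0262.

0.0262


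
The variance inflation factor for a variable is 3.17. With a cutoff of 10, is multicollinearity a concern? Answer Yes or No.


The threshold is 10.
VIF = 3.17 is < 10.
Multicollinearity indication: No.

No


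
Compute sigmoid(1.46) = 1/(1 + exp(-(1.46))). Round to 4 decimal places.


First, exp(-1.4600) = 0.2322.
Then sigma(z) = 1/(1 + 0.2322) = 0.8115.

0.8115


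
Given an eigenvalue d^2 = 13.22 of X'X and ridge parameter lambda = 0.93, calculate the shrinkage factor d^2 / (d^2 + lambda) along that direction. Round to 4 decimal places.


Compute the denominator: 13.22 + 0.93 = 14.1500.
Shrinkage factor = 13.22 / 14.1500 = 0.9343.

0.9343


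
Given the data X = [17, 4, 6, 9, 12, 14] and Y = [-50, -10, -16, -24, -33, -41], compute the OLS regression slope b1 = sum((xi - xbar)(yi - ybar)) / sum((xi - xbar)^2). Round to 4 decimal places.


The sample means are xbar = 10.3333 and ybar = -29.0000.
Compute S_xx = 121.3333 and S_xy = -374.0000.
Slope b1 = S_xy / S_xx = -374.0000 / 121.3333 = -3.0824.

-3.0824


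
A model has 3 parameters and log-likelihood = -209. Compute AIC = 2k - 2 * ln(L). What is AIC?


Compute:
2k = 2*3 = 6.
-2*loglik = -2*(-209) = 418.
AIC = 6 + 418 = 424.

424


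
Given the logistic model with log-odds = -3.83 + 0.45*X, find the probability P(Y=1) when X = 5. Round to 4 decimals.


z = -3.83 + 0.45 * 5 = -1.5800.
Sigmoid: P = 1 / (1 + exp(1.5800)) = 0.1708.

0.1708


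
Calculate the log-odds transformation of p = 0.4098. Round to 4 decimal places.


The odds are p/(1-p) = 0.4098 / 0.5902 = 0.6943.
logit(p) = ln(0.6943) = -0.3648.

-0.3648


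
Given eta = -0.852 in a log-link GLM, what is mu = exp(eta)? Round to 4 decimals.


Apply the inverse link:
mu = e^-0.852 = 0.4266.

0.4266


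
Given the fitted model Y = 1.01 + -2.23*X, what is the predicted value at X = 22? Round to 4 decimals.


Plug X = 22 into Y = 1.01 + -2.23*X:
Y = 1.01 + -49.0600 = -48.0500.

-48.0500


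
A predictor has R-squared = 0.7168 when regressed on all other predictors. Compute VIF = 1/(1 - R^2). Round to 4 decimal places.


Denominator: 1 - 0.7168 = 0.2832.
VIF = 1 / 0.2832 = 3.5311.

3.5311
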